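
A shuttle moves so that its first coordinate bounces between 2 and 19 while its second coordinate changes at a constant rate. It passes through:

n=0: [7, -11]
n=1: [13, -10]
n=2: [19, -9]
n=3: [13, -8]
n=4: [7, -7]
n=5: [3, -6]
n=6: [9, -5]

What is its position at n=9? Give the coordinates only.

[11, -2]

The first coordinate reflects between 2 and 19, moving 6 per step.
  step 7: 9 → 15
  step 8: 15 → 17
  step 9: 17 → 11
The second coordinate changes by +1 each step: at step 9 it is -2.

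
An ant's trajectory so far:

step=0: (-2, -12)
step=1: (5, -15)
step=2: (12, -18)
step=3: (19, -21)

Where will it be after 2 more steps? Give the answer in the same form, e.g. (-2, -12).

The position changes by (+7, -3) every step.
step 4: (19, -21) + (+7, -3) → (26, -24)
step 5: (26, -24) + (+7, -3) → (33, -27)

(33, -27)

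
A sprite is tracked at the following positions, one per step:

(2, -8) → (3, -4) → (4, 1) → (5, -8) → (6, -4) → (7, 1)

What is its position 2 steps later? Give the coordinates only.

First: linear, +1 per step → 9 at step 7.
Second: cycles through -8, -4, 1 every 3 steps. Step 7 lands at position 1 of the cycle → -4.

(9, -4)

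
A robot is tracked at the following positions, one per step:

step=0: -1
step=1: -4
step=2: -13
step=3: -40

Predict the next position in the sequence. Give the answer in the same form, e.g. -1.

Step-to-step displacements: -3, -9, -27; each is 3× the previous.
step 4: -40 − 81 → -121

-121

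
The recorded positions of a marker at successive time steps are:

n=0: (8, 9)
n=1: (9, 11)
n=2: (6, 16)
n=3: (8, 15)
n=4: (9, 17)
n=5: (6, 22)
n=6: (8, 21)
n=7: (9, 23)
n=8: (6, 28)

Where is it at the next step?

(8, 27)

Step-to-step displacements: (+1, +2), (-3, +5), (+2, -1), (+1, +2), (-3, +5), (+2, -1), (+1, +2), (-3, +5) — a repeating cycle of length 3.
step 9: apply (+2, -1) → (8, 27)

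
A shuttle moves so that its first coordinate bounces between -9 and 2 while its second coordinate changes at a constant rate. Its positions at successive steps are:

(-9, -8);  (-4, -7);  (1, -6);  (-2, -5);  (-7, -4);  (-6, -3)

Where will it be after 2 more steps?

The first coordinate reflects between -9 and 2, moving 5 per step.
  step 6: -6 → -1
  step 7: -1 → 0
The second coordinate changes by +1 each step: at step 7 it is -1.

(0, -1)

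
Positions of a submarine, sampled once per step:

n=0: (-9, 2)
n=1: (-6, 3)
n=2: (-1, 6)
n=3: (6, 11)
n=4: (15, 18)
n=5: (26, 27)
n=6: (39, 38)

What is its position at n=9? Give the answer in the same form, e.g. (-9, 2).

(90, 83)

Successive displacements: (+3, +1), (+5, +3), (+7, +5), (+9, +7), (+11, +9), (+13, +11) — each changes by (+2, +2).
step 7: (39, 38) + (+15, +13) → (54, 51)
step 8: (54, 51) + (+17, +15) → (71, 66)
step 9: (71, 66) + (+19, +17) → (90, 83)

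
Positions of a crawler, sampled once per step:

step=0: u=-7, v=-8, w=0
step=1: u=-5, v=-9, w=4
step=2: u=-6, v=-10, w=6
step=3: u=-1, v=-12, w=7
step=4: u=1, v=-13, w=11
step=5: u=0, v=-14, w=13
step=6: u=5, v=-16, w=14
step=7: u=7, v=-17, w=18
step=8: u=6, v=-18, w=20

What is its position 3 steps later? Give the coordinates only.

Differencing gives (+2, -1, +4), (-1, -1, +2), (+5, -2, +1), (+2, -1, +4), (-1, -1, +2), (+5, -2, +1), (+2, -1, +4), (-1, -1, +2). This is the pattern (+2, -1, +4), (-1, -1, +2), (+5, -2, +1) repeated.
step 9: apply (+5, -2, +1) → u=11, v=-20, w=21
step 10: apply (+2, -1, +4) → u=13, v=-21, w=25
step 11: apply (-1, -1, +2) → u=12, v=-22, w=27

u=12, v=-22, w=27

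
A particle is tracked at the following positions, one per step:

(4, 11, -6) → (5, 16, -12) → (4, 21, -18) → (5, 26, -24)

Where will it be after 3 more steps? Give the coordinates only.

The first coordinate repeats the cycle [4, 5] with period 2; step 6 mod 2 = 0, giving 4.
The second coordinate changes by +5 each step, so at step 6 it is 11 + 6·(5) = 41.
The third coordinate changes by -6 each step, so at step 6 it is -6 + 6·(-6) = -42.

(4, 41, -42)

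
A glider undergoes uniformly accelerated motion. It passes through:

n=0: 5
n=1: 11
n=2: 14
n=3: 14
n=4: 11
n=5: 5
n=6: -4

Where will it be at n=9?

-49

Successive displacements: +6, +3, +0, -3, -6, -9 — each changes by -3.
step 7: -4 − 12 → -16
step 8: -16 − 15 → -31
step 9: -31 − 18 → -49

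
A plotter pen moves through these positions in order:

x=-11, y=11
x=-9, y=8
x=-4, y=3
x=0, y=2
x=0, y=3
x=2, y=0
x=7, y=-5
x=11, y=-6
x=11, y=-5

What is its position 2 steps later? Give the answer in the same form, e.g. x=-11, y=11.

x=18, y=-13

Differencing gives (+2, -3), (+5, -5), (+4, -1), (+0, +1), (+2, -3), (+5, -5), (+4, -1), (+0, +1). This is the pattern (+2, -3), (+5, -5), (+4, -1), (+0, +1) repeated.
step 9: apply (+2, -3) → x=13, y=-8
step 10: apply (+5, -5) → x=18, y=-13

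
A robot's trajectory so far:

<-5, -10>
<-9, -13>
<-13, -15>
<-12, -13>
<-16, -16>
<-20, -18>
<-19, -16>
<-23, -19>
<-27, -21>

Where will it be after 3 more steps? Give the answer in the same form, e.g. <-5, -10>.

<-34, -24>

The moves between consecutive positions are <-4, -3>, <-4, -2>, <+1, +2>, <-4, -3>, <-4, -2>, <+1, +2>, <-4, -3>, <-4, -2>; they repeat the 3-cycle [<-4, -3>, <-4, -2>, <+1, +2>].
step 9: apply <+1, +2> → <-26, -19>
step 10: apply <-4, -3> → <-30, -22>
step 11: apply <-4, -2> → <-34, -24>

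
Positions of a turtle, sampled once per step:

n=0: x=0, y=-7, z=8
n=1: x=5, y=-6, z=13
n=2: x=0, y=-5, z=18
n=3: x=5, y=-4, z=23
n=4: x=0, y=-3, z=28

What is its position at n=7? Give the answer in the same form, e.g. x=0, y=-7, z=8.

x=5, y=0, z=43

X: cycles through 0, 5 every 2 steps. Step 7 lands at position 1 of the cycle → 5.
Y: linear, +1 per step → 0 at step 7.
Z: linear, +5 per step → 43 at step 7.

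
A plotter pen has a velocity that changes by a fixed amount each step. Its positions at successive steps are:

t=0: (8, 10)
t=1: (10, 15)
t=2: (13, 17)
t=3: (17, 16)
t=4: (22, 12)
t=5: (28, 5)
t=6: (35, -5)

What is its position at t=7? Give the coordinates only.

(43, -18)

First differences are (+2, +5), (+3, +2), (+4, -1), (+5, -4), (+6, -7), (+7, -10); their common second difference is (+1, -3) (constant acceleration).
step 7: (35, -5) + (+8, -13) → (43, -18)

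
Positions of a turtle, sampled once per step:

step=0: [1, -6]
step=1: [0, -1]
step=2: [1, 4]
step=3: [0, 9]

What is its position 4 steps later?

The first coordinate repeats the cycle [1, 0] with period 2; step 7 mod 2 = 1, giving 0.
The second coordinate changes by +5 each step, so at step 7 it is -6 + 7·(5) = 29.

[0, 29]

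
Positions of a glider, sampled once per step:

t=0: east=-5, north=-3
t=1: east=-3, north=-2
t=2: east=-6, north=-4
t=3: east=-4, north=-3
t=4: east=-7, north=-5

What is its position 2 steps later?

The moves between consecutive positions are (+2,+1), (-3,-2), (+2,+1), (-3,-2); they repeat the 2-cycle [(+2,+1), (-3,-2)].
step 5: apply (+2,+1) → east=-5, north=-4
step 6: apply (-3,-2) → east=-8, north=-6

east=-8, north=-6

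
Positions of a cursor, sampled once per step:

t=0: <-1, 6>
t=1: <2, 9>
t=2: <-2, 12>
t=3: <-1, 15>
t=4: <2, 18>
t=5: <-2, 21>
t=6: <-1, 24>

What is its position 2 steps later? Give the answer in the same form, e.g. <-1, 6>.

<-2, 30>

First: cycles through -1, 2, -2 every 3 steps. Step 8 lands at position 2 of the cycle → -2.
Second: linear, +3 per step → 30 at step 8.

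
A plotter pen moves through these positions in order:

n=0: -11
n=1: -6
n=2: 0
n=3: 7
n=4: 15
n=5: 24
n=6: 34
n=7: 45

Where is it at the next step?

57

Successive displacements: +5, +6, +7, +8, +9, +10, +11 — each changes by +1.
step 8: 45 + 12 → 57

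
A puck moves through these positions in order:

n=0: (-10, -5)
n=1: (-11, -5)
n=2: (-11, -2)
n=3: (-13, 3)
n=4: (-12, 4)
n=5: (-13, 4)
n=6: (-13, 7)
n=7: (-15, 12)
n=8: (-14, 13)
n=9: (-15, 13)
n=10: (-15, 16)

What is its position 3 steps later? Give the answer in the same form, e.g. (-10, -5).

The moves between consecutive positions are (-1, +0), (+0, +3), (-2, +5), (+1, +1), (-1, +0), (+0, +3), (-2, +5), (+1, +1), (-1, +0), (+0, +3); they repeat the 4-cycle [(-1, +0), (+0, +3), (-2, +5), (+1, +1)].
step 11: apply (-2, +5) → (-17, 21)
step 12: apply (+1, +1) → (-16, 22)
step 13: apply (-1, +0) → (-17, 22)

(-17, 22)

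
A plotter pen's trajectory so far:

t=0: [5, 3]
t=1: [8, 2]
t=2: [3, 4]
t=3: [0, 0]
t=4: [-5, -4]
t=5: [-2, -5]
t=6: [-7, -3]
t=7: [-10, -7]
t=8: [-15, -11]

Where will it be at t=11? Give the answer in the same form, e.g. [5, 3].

[-20, -14]

Differencing gives [+3, -1], [-5, +2], [-3, -4], [-5, -4], [+3, -1], [-5, +2], [-3, -4], [-5, -4]. This is the pattern [+3, -1], [-5, +2], [-3, -4], [-5, -4] repeated.
step 9: apply [+3, -1] → [-12, -12]
step 10: apply [-5, +2] → [-17, -10]
step 11: apply [-3, -4] → [-20, -14]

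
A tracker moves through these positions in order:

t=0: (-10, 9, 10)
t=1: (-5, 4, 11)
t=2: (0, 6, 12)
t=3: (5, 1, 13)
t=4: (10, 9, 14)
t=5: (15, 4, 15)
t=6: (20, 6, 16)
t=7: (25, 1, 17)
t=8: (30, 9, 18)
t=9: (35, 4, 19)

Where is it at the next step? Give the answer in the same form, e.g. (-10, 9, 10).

(40, 6, 20)

The first coordinate changes by +5 each step, so at step 10 it is -10 + 10·(5) = 40.
The second coordinate repeats the cycle [9, 4, 6, 1] with period 4; step 10 mod 4 = 2, giving 6.
The third coordinate changes by +1 each step, so at step 10 it is 10 + 10·(1) = 20.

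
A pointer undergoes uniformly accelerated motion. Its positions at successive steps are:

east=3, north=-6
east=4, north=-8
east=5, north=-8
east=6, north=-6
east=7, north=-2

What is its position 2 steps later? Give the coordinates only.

east=9, north=12

Successive displacements: (+1, -2), (+1, +0), (+1, +2), (+1, +4) — each changes by (+0, +2).
step 5: east=7, north=-2 + (+1, +6) → east=8, north=4
step 6: east=8, north=4 + (+1, +8) → east=9, north=12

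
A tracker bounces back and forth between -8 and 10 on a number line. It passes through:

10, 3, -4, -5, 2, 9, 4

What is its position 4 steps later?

The value travels 7 per step and bounces off the walls at -8 and 10.
  step 7: 4 → -3
  step 8: -3 → -6
  step 9: -6 → 1
  step 10: 1 → 8

8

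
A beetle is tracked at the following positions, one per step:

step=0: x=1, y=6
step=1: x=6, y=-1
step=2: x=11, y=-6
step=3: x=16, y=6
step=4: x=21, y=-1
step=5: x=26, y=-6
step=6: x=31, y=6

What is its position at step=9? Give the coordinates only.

X: linear, +5 per step → 46 at step 9.
Y: cycles through 6, -1, -6 every 3 steps. Step 9 lands at position 0 of the cycle → 6.

x=46, y=6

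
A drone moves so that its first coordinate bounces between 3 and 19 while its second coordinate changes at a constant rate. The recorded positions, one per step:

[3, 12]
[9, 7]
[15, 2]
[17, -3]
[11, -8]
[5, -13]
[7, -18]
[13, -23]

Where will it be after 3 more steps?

The first coordinate reflects between 3 and 19, moving 6 per step.
  step 8: 13 → 19
  step 9: 19 → 13
  step 10: 13 → 7
The second coordinate changes by -5 each step: at step 10 it is -38.

[7, -38]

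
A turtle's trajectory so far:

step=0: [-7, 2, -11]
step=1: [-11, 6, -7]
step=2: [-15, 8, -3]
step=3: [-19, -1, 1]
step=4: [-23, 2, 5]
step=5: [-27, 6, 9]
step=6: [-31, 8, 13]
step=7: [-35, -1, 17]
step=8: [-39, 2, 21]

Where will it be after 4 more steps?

The first coordinate changes by -4 each step, so at step 12 it is -7 + 12·(-4) = -55.
The second coordinate repeats the cycle [2, 6, 8, -1] with period 4; step 12 mod 4 = 0, giving 2.
The third coordinate changes by +4 each step, so at step 12 it is -11 + 12·(4) = 37.

[-55, 2, 37]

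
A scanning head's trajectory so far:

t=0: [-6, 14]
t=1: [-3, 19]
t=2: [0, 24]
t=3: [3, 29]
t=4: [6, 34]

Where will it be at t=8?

The position changes by [+3, +5] every step.
step 5: [6, 34] + [+3, +5] → [9, 39]
step 6: [9, 39] + [+3, +5] → [12, 44]
step 7: [12, 44] + [+3, +5] → [15, 49]
step 8: [15, 49] + [+3, +5] → [18, 54]

[18, 54]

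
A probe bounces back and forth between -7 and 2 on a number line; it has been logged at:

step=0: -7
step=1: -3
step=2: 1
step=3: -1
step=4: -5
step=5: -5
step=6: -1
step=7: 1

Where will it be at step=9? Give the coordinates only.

The value reflects between -7 and 2, moving 4 per step.
  step 8: 1 → -3
  step 9: -3 → -7

-7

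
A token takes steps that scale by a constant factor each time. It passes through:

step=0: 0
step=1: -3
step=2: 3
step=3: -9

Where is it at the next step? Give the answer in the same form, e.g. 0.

15

Consecutive displacements -3, +6, -12 scale by a factor of -2 each step.
step 4: -9 + 24 → 15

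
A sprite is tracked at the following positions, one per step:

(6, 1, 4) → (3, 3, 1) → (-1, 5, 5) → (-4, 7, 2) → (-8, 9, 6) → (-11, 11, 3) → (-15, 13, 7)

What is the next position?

(-18, 15, 4)

The moves between consecutive positions are (-3, +2, -3), (-4, +2, +4), (-3, +2, -3), (-4, +2, +4), (-3, +2, -3), (-4, +2, +4); they repeat the 2-cycle [(-3, +2, -3), (-4, +2, +4)].
step 7: apply (-3, +2, -3) → (-18, 15, 4)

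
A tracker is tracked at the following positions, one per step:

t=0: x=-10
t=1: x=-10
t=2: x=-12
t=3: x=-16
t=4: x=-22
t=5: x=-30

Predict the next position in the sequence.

x=-40

Taking differences between consecutive positions: +0, -2, -4, -6, -8. These grow by -2 each step.
step 6: -30 − 10 → x=-40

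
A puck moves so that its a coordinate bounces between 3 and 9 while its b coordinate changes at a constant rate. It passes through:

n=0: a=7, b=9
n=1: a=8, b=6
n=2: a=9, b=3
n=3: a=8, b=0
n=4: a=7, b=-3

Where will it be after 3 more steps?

a=4, b=-12

The a coordinate reflects between 3 and 9, moving 1 per step.
  step 5: 7 → 6
  step 6: 6 → 5
  step 7: 5 → 4
The b coordinate changes by -3 each step: at step 7 it is -12.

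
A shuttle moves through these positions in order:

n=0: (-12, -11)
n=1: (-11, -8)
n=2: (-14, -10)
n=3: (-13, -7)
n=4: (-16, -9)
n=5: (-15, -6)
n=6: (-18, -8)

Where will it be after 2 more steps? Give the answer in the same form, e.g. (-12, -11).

(-20, -7)

Differencing gives (+1, +3), (-3, -2), (+1, +3), (-3, -2), (+1, +3), (-3, -2). This is the pattern (+1, +3), (-3, -2) repeated.
step 7: apply (+1, +3) → (-17, -5)
step 8: apply (-3, -2) → (-20, -7)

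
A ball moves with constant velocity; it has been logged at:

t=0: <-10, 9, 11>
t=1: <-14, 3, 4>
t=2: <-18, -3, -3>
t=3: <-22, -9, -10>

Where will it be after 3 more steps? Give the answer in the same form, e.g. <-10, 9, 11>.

Constant displacement of <-4, -6, -7> per step.
step 4: <-22, -9, -10> + <-4, -6, -7> → <-26, -15, -17>
step 5: <-26, -15, -17> + <-4, -6, -7> → <-30, -21, -24>
step 6: <-30, -21, -24> + <-4, -6, -7> → <-34, -27, -31>

<-34, -27, -31>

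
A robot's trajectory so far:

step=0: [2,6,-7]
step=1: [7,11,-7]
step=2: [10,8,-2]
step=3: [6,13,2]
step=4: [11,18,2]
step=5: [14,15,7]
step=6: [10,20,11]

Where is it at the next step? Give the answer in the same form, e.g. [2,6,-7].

[15,25,11]

Differencing gives [+5,+5,+0], [+3,-3,+5], [-4,+5,+4], [+5,+5,+0], [+3,-3,+5], [-4,+5,+4]. This is the pattern [+5,+5,+0], [+3,-3,+5], [-4,+5,+4] repeated.
step 7: apply [+5,+5,+0] → [15,25,11]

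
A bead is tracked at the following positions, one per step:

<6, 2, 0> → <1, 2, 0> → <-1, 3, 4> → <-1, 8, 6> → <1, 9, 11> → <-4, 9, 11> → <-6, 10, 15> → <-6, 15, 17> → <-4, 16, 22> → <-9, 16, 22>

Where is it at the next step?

Step-to-step displacements: <-5, +0, +0>, <-2, +1, +4>, <+0, +5, +2>, <+2, +1, +5>, <-5, +0, +0>, <-2, +1, +4>, <+0, +5, +2>, <+2, +1, +5>, <-5, +0, +0> — a repeating cycle of length 4.
step 10: apply <-2, +1, +4> → <-11, 17, 26>

<-11, 17, 26>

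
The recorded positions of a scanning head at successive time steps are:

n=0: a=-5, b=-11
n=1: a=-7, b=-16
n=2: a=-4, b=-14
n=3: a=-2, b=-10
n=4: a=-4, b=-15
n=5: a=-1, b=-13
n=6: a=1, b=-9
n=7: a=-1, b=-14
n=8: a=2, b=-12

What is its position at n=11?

a=5, b=-11

Step-to-step displacements: (-2, -5), (+3, +2), (+2, +4), (-2, -5), (+3, +2), (+2, +4), (-2, -5), (+3, +2) — a repeating cycle of length 3.
step 9: apply (+2, +4) → a=4, b=-8
step 10: apply (-2, -5) → a=2, b=-13
step 11: apply (+3, +2) → a=5, b=-11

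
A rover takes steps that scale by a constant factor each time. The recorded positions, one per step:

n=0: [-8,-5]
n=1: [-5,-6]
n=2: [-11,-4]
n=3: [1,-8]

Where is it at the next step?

[-23,0]

The jumps are [+3,-1], [-6,+2], [+12,-4] — a geometric progression with ratio -2.
step 4: [1,-8] + [-24,+8] → [-23,0]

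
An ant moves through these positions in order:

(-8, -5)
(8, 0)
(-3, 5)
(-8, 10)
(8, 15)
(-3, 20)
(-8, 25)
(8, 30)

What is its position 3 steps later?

(8, 45)

First: cycles through -8, 8, -3 every 3 steps. Step 10 lands at position 1 of the cycle → 8.
Second: linear, +5 per step → 45 at step 10.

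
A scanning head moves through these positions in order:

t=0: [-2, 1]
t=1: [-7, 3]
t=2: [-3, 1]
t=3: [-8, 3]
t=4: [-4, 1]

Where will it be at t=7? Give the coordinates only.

[-10, 3]

Step-to-step displacements: [-5, +2], [+4, -2], [-5, +2], [+4, -2] — a repeating cycle of length 2.
step 5: apply [-5, +2] → [-9, 3]
step 6: apply [+4, -2] → [-5, 1]
step 7: apply [-5, +2] → [-10, 3]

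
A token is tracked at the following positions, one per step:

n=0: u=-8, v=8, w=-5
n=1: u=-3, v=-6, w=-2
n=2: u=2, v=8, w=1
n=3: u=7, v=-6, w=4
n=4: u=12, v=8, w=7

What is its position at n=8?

The u coordinate changes by +5 each step, so at step 8 it is -8 + 8·(5) = 32.
The v coordinate repeats the cycle [8, -6] with period 2; step 8 mod 2 = 0, giving 8.
The w coordinate changes by +3 each step, so at step 8 it is -5 + 8·(3) = 19.

u=32, v=8, w=19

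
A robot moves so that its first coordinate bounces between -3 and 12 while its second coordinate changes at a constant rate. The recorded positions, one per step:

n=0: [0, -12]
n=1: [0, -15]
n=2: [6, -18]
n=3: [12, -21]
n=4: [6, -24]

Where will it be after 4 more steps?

The first coordinate travels 6 per step and bounces off the walls at -3 and 12.
  step 5: 6 → 0
  step 6: 0 → 0
  step 7: 0 → 6
  step 8: 6 → 12
The second coordinate changes by -3 each step: at step 8 it is -36.

[12, -36]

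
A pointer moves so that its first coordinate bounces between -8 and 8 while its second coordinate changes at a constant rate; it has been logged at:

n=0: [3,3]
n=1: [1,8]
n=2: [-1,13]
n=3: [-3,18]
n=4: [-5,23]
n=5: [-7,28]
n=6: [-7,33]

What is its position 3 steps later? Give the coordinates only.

The first coordinate travels 2 per step and bounces off the walls at -8 and 8.
  step 7: -7 → -5
  step 8: -5 → -3
  step 9: -3 → -1
The second coordinate changes by +5 each step: at step 9 it is 48.

[-1,48]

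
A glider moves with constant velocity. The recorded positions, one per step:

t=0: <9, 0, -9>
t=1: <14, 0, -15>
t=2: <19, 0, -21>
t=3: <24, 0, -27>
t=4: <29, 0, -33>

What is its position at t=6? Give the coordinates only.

The position changes by <+5, +0, -6> every step.
step 5: <29, 0, -33> + <+5, +0, -6> → <34, 0, -39>
step 6: <34, 0, -39> + <+5, +0, -6> → <39, 0, -45>

<39, 0, -45>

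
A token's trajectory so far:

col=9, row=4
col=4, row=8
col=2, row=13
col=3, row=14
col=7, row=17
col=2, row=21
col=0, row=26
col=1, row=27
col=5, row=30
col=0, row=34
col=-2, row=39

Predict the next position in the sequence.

col=-1, row=40

Differencing gives (-5,+4), (-2,+5), (+1,+1), (+4,+3), (-5,+4), (-2,+5), (+1,+1), (+4,+3), (-5,+4), (-2,+5). This is the pattern (-5,+4), (-2,+5), (+1,+1), (+4,+3) repeated.
step 11: apply (+1,+1) → col=-1, row=40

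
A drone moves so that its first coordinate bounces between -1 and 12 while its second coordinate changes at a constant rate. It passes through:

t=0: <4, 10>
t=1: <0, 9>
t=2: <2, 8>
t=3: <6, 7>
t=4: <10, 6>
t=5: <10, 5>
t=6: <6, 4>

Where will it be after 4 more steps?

<8, 0>

The first coordinate travels 4 per step and bounces off the walls at -1 and 12.
  step 7: 6 → 2
  step 8: 2 → 0
  step 9: 0 → 4
  step 10: 4 → 8
The second coordinate changes by -1 each step: at step 10 it is 0.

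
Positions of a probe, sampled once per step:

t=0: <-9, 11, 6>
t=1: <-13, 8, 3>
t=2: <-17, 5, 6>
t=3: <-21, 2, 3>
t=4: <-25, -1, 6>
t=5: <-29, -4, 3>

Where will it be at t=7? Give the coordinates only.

<-37, -10, 3>

First: linear, -4 per step → -37 at step 7.
Second: linear, -3 per step → -10 at step 7.
Third: cycles through 6, 3 every 2 steps. Step 7 lands at position 1 of the cycle → 3.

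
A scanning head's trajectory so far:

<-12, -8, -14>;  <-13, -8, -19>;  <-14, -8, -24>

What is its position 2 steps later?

The position changes by <-1, +0, -5> every step.
step 3: <-14, -8, -24> + <-1, +0, -5> → <-15, -8, -29>
step 4: <-15, -8, -29> + <-1, +0, -5> → <-16, -8, -34>

<-16, -8, -34>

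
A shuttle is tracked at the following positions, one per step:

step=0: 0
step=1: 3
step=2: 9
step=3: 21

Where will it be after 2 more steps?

93

Step-to-step displacements: +3, +6, +12; each is 2× the previous.
step 4: 21 + 24 → 45
step 5: 45 + 48 → 93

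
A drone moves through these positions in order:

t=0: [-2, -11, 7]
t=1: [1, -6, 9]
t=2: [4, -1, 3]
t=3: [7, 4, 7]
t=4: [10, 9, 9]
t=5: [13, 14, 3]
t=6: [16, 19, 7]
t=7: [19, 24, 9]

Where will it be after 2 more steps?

First: linear, +3 per step → 25 at step 9.
Second: linear, +5 per step → 34 at step 9.
Third: cycles through 7, 9, 3 every 3 steps. Step 9 lands at position 0 of the cycle → 7.

[25, 34, 7]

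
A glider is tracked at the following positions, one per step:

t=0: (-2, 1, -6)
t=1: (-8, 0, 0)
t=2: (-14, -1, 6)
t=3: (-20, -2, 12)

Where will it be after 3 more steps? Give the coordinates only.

The position changes by (-6, -1, +6) every step.
step 4: (-20, -2, 12) + (-6, -1, +6) → (-26, -3, 18)
step 5: (-26, -3, 18) + (-6, -1, +6) → (-32, -4, 24)
step 6: (-32, -4, 24) + (-6, -1, +6) → (-38, -5, 30)

(-38, -5, 30)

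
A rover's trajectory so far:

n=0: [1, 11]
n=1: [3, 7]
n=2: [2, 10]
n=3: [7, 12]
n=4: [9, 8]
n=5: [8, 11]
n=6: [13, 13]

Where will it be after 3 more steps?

[19, 14]

Differencing gives [+2, -4], [-1, +3], [+5, +2], [+2, -4], [-1, +3], [+5, +2]. This is the pattern [+2, -4], [-1, +3], [+5, +2] repeated.
step 7: apply [+2, -4] → [15, 9]
step 8: apply [-1, +3] → [14, 12]
step 9: apply [+5, +2] → [19, 14]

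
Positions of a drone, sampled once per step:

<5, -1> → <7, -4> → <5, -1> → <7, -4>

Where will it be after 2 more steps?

The jumps are <+2, -3>, <-2, +3>, <+2, -3> — a geometric progression with ratio -1.
step 4: <7, -4> + <-2, +3> → <5, -1>
step 5: <5, -1> + <+2, -3> → <7, -4>

<7, -4>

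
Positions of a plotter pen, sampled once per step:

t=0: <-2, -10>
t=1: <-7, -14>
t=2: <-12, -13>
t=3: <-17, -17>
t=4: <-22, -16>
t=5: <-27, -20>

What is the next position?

The moves between consecutive positions are <-5, -4>, <-5, +1>, <-5, -4>, <-5, +1>, <-5, -4>; they repeat the 2-cycle [<-5, -4>, <-5, +1>].
step 6: apply <-5, +1> → <-32, -19>

<-32, -19>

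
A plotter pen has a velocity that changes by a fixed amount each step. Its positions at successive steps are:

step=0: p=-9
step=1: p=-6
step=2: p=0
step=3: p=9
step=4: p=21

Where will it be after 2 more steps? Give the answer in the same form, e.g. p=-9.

p=54

Successive displacements: +3, +6, +9, +12 — each changes by +3.
step 5: 21 + 15 → p=36
step 6: 36 + 18 → p=54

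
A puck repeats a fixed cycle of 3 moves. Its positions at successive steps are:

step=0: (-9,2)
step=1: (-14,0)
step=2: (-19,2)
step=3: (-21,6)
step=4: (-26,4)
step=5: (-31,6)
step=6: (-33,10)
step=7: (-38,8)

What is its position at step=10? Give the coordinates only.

The moves between consecutive positions are (-5,-2), (-5,+2), (-2,+4), (-5,-2), (-5,+2), (-2,+4), (-5,-2); they repeat the 3-cycle [(-5,-2), (-5,+2), (-2,+4)].
step 8: apply (-5,+2) → (-43,10)
step 9: apply (-2,+4) → (-45,14)
step 10: apply (-5,-2) → (-50,12)

(-50,12)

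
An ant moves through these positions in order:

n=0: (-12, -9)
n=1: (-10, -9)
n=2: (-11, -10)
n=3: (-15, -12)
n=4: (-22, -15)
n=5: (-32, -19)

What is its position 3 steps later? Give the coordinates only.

Successive displacements: (+2, +0), (-1, -1), (-4, -2), (-7, -3), (-10, -4) — each changes by (-3, -1).
step 6: (-32, -19) + (-13, -5) → (-45, -24)
step 7: (-45, -24) + (-16, -6) → (-61, -30)
step 8: (-61, -30) + (-19, -7) → (-80, -37)

(-80, -37)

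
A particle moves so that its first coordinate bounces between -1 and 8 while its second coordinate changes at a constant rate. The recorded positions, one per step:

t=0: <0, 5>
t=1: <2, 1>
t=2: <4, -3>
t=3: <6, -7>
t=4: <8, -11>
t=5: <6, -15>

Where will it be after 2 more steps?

The first coordinate travels 2 per step and bounces off the walls at -1 and 8.
  step 6: 6 → 4
  step 7: 4 → 2
The second coordinate changes by -4 each step: at step 7 it is -23.

<2, -23>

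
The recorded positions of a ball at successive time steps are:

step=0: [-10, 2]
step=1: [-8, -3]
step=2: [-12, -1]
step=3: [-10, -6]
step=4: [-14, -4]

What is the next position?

The moves between consecutive positions are [+2, -5], [-4, +2], [+2, -5], [-4, +2]; they repeat the 2-cycle [[+2, -5], [-4, +2]].
step 5: apply [+2, -5] → [-12, -9]

[-12, -9]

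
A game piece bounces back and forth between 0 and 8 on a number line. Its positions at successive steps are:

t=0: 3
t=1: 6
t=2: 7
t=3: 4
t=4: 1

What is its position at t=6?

The value reflects between 0 and 8, moving 3 per step.
  step 5: 1 → 2
  step 6: 2 → 5

5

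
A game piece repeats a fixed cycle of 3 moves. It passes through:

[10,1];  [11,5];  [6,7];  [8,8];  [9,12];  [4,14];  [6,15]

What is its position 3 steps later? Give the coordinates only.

The moves between consecutive positions are [+1,+4], [-5,+2], [+2,+1], [+1,+4], [-5,+2], [+2,+1]; they repeat the 3-cycle [[+1,+4], [-5,+2], [+2,+1]].
step 7: apply [+1,+4] → [7,19]
step 8: apply [-5,+2] → [2,21]
step 9: apply [+2,+1] → [4,22]

[4,22]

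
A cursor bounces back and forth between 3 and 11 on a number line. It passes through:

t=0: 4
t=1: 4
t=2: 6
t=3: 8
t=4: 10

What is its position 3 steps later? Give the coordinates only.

The value reflects between 3 and 11, moving 2 per step.
  step 5: 10 → 10
  step 6: 10 → 8
  step 7: 8 → 6

6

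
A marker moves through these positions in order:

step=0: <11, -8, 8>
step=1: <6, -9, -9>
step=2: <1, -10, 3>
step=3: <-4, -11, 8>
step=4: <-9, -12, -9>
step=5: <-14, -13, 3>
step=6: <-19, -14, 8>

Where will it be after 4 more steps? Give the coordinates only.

The first coordinate changes by -5 each step, so at step 10 it is 11 + 10·(-5) = -39.
The second coordinate changes by -1 each step, so at step 10 it is -8 + 10·(-1) = -18.
The third coordinate repeats the cycle [8, -9, 3] with period 3; step 10 mod 3 = 1, giving -9.

<-39, -18, -9>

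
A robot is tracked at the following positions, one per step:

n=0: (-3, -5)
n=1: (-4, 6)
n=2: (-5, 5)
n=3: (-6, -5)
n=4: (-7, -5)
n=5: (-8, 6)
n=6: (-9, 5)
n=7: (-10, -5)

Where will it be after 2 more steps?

The first coordinate changes by -1 each step, so at step 9 it is -3 + 9·(-1) = -12.
The second coordinate repeats the cycle [-5, 6, 5, -5] with period 4; step 9 mod 4 = 1, giving 6.

(-12, 6)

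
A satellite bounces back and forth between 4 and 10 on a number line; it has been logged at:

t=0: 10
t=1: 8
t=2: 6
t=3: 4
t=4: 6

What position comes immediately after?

The value travels 2 per step and bounces off the walls at 4 and 10.
  step 5: 6 → 8

8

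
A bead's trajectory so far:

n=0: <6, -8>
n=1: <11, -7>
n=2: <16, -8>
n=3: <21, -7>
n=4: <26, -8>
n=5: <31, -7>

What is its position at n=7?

<41, -7>

The first coordinate changes by +5 each step, so at step 7 it is 6 + 7·(5) = 41.
The second coordinate repeats the cycle [-8, -7] with period 2; step 7 mod 2 = 1, giving -7.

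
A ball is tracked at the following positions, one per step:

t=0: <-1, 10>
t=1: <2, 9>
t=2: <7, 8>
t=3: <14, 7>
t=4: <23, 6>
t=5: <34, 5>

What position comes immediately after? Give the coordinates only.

<47, 4>

Successive displacements: <+3, -1>, <+5, -1>, <+7, -1>, <+9, -1>, <+11, -1> — each changes by <+2, +0>.
step 6: <34, 5> + <+13, -1> → <47, 4>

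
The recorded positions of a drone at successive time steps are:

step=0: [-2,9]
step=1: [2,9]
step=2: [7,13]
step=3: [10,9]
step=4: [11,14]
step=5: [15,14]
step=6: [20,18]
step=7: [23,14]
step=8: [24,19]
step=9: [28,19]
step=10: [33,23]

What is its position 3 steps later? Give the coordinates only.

Differencing gives [+4,+0], [+5,+4], [+3,-4], [+1,+5], [+4,+0], [+5,+4], [+3,-4], [+1,+5], [+4,+0], [+5,+4]. This is the pattern [+4,+0], [+5,+4], [+3,-4], [+1,+5] repeated.
step 11: apply [+3,-4] → [36,19]
step 12: apply [+1,+5] → [37,24]
step 13: apply [+4,+0] → [41,24]

[41,24]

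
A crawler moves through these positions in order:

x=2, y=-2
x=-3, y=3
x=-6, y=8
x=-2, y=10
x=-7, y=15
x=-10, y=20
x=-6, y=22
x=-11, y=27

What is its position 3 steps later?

x=-15, y=39

The moves between consecutive positions are (-5, +5), (-3, +5), (+4, +2), (-5, +5), (-3, +5), (+4, +2), (-5, +5); they repeat the 3-cycle [(-5, +5), (-3, +5), (+4, +2)].
step 8: apply (-3, +5) → x=-14, y=32
step 9: apply (+4, +2) → x=-10, y=34
step 10: apply (-5, +5) → x=-15, y=39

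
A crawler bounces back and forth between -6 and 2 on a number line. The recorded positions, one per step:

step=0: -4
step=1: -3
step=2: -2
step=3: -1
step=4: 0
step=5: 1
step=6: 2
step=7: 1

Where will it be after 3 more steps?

The value travels 1 per step and bounces off the walls at -6 and 2.
  step 8: 1 → 0
  step 9: 0 → -1
  step 10: -1 → -2

-2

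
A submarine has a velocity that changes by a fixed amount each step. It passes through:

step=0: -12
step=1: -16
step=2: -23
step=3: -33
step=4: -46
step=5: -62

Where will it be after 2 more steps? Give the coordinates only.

-103

Taking differences between consecutive positions: -4, -7, -10, -13, -16. These grow by -3 each step.
step 6: -62 − 19 → -81
step 7: -81 − 22 → -103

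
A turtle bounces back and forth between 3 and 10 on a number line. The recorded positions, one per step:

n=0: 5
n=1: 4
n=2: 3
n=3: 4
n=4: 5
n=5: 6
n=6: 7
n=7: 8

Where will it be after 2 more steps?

The value travels 1 per step and bounces off the walls at 3 and 10.
  step 8: 8 → 9
  step 9: 9 → 10

10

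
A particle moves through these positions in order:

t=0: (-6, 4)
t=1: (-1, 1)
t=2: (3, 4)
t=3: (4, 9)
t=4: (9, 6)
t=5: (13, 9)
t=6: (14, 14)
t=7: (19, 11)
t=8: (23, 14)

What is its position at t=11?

Differencing gives (+5, -3), (+4, +3), (+1, +5), (+5, -3), (+4, +3), (+1, +5), (+5, -3), (+4, +3). This is the pattern (+5, -3), (+4, +3), (+1, +5) repeated.
step 9: apply (+1, +5) → (24, 19)
step 10: apply (+5, -3) → (29, 16)
step 11: apply (+4, +3) → (33, 19)

(33, 19)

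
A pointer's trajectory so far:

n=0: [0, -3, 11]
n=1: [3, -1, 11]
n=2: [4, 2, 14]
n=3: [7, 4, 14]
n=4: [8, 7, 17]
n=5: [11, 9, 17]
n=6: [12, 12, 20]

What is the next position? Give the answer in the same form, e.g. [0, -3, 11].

[15, 14, 20]

The moves between consecutive positions are [+3, +2, +0], [+1, +3, +3], [+3, +2, +0], [+1, +3, +3], [+3, +2, +0], [+1, +3, +3]; they repeat the 2-cycle [[+3, +2, +0], [+1, +3, +3]].
step 7: apply [+3, +2, +0] → [15, 14, 20]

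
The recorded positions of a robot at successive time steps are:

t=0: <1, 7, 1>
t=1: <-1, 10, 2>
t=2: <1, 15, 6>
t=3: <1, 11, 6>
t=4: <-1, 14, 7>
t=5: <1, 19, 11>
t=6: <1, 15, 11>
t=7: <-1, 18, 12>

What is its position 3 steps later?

<-1, 22, 17>

The moves between consecutive positions are <-2, +3, +1>, <+2, +5, +4>, <+0, -4, +0>, <-2, +3, +1>, <+2, +5, +4>, <+0, -4, +0>, <-2, +3, +1>; they repeat the 3-cycle [<-2, +3, +1>, <+2, +5, +4>, <+0, -4, +0>].
step 8: apply <+2, +5, +4> → <1, 23, 16>
step 9: apply <+0, -4, +0> → <1, 19, 16>
step 10: apply <-2, +3, +1> → <-1, 22, 17>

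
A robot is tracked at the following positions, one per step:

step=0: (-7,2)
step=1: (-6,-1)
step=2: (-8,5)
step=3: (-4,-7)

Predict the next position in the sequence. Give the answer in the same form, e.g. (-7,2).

Consecutive displacements (+1,-3), (-2,+6), (+4,-12) scale by a factor of -2 each step.
step 4: (-4,-7) + (-8,+24) → (-12,17)

(-12,17)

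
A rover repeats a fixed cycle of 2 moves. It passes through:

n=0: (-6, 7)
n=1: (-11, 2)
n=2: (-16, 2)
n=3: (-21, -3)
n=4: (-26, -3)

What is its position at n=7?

(-41, -13)

Step-to-step displacements: (-5, -5), (-5, +0), (-5, -5), (-5, +0) — a repeating cycle of length 2.
step 5: apply (-5, -5) → (-31, -8)
step 6: apply (-5, +0) → (-36, -8)
step 7: apply (-5, -5) → (-41, -13)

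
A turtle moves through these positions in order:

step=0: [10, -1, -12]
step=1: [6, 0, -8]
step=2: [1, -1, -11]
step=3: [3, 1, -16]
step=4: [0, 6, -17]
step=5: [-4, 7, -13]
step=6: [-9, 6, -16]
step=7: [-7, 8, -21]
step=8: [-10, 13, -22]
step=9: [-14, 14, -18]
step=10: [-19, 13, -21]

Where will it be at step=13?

Differencing gives [-4, +1, +4], [-5, -1, -3], [+2, +2, -5], [-3, +5, -1], [-4, +1, +4], [-5, -1, -3], [+2, +2, -5], [-3, +5, -1], [-4, +1, +4], [-5, -1, -3]. This is the pattern [-4, +1, +4], [-5, -1, -3], [+2, +2, -5], [-3, +5, -1] repeated.
step 11: apply [+2, +2, -5] → [-17, 15, -26]
step 12: apply [-3, +5, -1] → [-20, 20, -27]
step 13: apply [-4, +1, +4] → [-24, 21, -23]

[-24, 21, -23]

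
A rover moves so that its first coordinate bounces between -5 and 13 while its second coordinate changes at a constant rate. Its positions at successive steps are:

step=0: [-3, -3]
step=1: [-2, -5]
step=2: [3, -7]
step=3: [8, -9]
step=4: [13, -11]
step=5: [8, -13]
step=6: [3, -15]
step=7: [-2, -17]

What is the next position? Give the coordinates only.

[-3, -19]

The first coordinate travels 5 per step and bounces off the walls at -5 and 13.
  step 8: -2 → -3
The second coordinate changes by -2 each step: at step 8 it is -19.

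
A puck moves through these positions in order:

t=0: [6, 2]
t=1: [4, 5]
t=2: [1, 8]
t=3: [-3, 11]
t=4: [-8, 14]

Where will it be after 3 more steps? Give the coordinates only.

Successive displacements: [-2, +3], [-3, +3], [-4, +3], [-5, +3] — each changes by [-1, +0].
step 5: [-8, 14] + [-6, +3] → [-14, 17]
step 6: [-14, 17] + [-7, +3] → [-21, 20]
step 7: [-21, 20] + [-8, +3] → [-29, 23]

[-29, 23]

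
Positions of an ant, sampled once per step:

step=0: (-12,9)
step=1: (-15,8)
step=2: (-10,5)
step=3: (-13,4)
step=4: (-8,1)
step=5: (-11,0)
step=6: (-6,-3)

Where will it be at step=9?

Differencing gives (-3,-1), (+5,-3), (-3,-1), (+5,-3), (-3,-1), (+5,-3). This is the pattern (-3,-1), (+5,-3) repeated.
step 7: apply (-3,-1) → (-9,-4)
step 8: apply (+5,-3) → (-4,-7)
step 9: apply (-3,-1) → (-7,-8)

(-7,-8)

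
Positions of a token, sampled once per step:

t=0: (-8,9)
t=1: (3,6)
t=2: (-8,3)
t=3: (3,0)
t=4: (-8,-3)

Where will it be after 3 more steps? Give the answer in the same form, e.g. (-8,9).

First: cycles through -8, 3 every 2 steps. Step 7 lands at position 1 of the cycle → 3.
Second: linear, -3 per step → -12 at step 7.

(3,-12)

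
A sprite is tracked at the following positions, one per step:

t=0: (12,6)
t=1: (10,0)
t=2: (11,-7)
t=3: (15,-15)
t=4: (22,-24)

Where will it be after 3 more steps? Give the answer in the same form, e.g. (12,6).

(61,-57)

Taking differences between consecutive positions: (-2,-6), (+1,-7), (+4,-8), (+7,-9). These grow by (+3,-1) each step.
step 5: (22,-24) + (+10,-10) → (32,-34)
step 6: (32,-34) + (+13,-11) → (45,-45)
step 7: (45,-45) + (+16,-12) → (61,-57)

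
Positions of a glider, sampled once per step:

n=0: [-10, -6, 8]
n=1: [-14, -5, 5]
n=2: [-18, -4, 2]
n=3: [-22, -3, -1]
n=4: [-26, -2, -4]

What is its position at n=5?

Constant displacement of [-4, +1, -3] per step.
step 5: [-26, -2, -4] + [-4, +1, -3] → [-30, -1, -7]

[-30, -1, -7]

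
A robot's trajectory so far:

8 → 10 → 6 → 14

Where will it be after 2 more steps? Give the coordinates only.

30

Step-to-step displacements: +2, -4, +8; each is -2× the previous.
step 4: 14 − 16 → -2
step 5: -2 + 32 → 30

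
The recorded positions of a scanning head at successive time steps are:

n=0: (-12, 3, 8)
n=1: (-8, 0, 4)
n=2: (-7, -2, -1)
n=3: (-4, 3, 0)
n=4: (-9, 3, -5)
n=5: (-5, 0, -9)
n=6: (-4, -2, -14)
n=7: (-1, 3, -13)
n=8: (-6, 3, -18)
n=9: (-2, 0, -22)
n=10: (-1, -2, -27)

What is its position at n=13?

(1, 0, -35)

The moves between consecutive positions are (+4, -3, -4), (+1, -2, -5), (+3, +5, +1), (-5, +0, -5), (+4, -3, -4), (+1, -2, -5), (+3, +5, +1), (-5, +0, -5), (+4, -3, -4), (+1, -2, -5); they repeat the 4-cycle [(+4, -3, -4), (+1, -2, -5), (+3, +5, +1), (-5, +0, -5)].
step 11: apply (+3, +5, +1) → (2, 3, -26)
step 12: apply (-5, +0, -5) → (-3, 3, -31)
step 13: apply (+4, -3, -4) → (1, 0, -35)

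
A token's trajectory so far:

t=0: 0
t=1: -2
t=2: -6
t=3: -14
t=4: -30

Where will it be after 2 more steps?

-126

The jumps are -2, -4, -8, -16 — a geometric progression with ratio 2.
step 5: -30 − 32 → -62
step 6: -62 − 64 → -126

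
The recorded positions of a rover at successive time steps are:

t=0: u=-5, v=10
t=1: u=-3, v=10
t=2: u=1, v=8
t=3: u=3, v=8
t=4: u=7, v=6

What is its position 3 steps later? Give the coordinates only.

The moves between consecutive positions are (+2, +0), (+4, -2), (+2, +0), (+4, -2); they repeat the 2-cycle [(+2, +0), (+4, -2)].
step 5: apply (+2, +0) → u=9, v=6
step 6: apply (+4, -2) → u=13, v=4
step 7: apply (+2, +0) → u=15, v=4

u=15, v=4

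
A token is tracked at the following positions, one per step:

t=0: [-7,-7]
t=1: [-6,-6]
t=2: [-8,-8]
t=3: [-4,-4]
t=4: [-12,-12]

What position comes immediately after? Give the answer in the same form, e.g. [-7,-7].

[4,4]

Step-to-step displacements: [+1,+1], [-2,-2], [+4,+4], [-8,-8]; each is -2× the previous.
step 5: [-12,-12] + [+16,+16] → [4,4]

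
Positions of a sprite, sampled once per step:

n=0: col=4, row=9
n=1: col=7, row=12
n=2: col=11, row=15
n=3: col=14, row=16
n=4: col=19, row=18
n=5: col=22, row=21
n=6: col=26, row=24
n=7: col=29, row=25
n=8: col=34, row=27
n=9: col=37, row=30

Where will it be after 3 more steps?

The moves between consecutive positions are (+3, +3), (+4, +3), (+3, +1), (+5, +2), (+3, +3), (+4, +3), (+3, +1), (+5, +2), (+3, +3); they repeat the 4-cycle [(+3, +3), (+4, +3), (+3, +1), (+5, +2)].
step 10: apply (+4, +3) → col=41, row=33
step 11: apply (+3, +1) → col=44, row=34
step 12: apply (+5, +2) → col=49, row=36

col=49, row=36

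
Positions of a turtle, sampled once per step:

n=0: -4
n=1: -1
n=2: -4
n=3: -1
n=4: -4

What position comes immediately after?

Consecutive displacements +3, -3, +3, -3 scale by a factor of -1 each step.
step 5: -4 + 3 → -1

-1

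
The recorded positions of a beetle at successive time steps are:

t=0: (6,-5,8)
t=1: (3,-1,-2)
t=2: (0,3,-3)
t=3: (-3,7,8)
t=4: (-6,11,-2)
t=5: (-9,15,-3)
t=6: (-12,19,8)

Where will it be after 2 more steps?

First: linear, -3 per step → -18 at step 8.
Second: linear, +4 per step → 27 at step 8.
Third: cycles through 8, -2, -3 every 3 steps. Step 8 lands at position 2 of the cycle → -3.

(-18,27,-3)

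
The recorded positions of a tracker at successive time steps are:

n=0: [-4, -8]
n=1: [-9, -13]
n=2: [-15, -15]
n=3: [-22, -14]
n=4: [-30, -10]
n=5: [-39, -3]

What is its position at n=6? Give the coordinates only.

Taking differences between consecutive positions: [-5, -5], [-6, -2], [-7, +1], [-8, +4], [-9, +7]. These grow by [-1, +3] each step.
step 6: [-39, -3] + [-10, +10] → [-49, 7]

[-49, 7]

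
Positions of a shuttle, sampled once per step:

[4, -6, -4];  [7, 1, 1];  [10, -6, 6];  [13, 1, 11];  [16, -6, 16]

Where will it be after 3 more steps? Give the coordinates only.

First: linear, +3 per step → 25 at step 7.
Second: cycles through -6, 1 every 2 steps. Step 7 lands at position 1 of the cycle → 1.
Third: linear, +5 per step → 31 at step 7.

[25, 1, 31]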